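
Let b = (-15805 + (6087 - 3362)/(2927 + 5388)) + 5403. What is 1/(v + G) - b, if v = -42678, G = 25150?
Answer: 303199009305/29149064 ≈ 10402.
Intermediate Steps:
b = -17297981/1663 (b = (-15805 + 2725/8315) + 5403 = (-15805 + 2725*(1/8315)) + 5403 = (-15805 + 545/1663) + 5403 = -26283170/1663 + 5403 = -17297981/1663 ≈ -10402.)
1/(v + G) - b = 1/(-42678 + 25150) - 1*(-17297981/1663) = 1/(-17528) + 17297981/1663 = -1/17528 + 17297981/1663 = 303199009305/29149064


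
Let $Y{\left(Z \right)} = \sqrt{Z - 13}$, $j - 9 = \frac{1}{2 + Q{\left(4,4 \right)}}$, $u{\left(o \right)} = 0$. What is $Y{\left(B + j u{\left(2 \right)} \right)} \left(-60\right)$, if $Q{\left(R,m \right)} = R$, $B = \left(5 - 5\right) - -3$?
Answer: $- 60 i \sqrt{10} \approx - 189.74 i$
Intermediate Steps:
$B = 3$ ($B = 0 + 3 = 3$)
$j = \frac{55}{6}$ ($j = 9 + \frac{1}{2 + 4} = 9 + \frac{1}{6} = \frac{55}{6} \approx 9.1667$)
$Y{\left(Z \right)} = \sqrt{-13 + Z}$
$Y{\left(B + j u{\left(2 \right)} \right)} \left(-60\right) = \sqrt{-13 + \left(3 + \frac{55}{6} \cdot 0\right)} \left(-60\right) = \sqrt{-13 + \left(3 + 0\right)} \left(-60\right) = \sqrt{-13 + 3} \left(-60\right) = \sqrt{-10} \left(-60\right) = i \sqrt{10} \left(-60\right) = - 60 i \sqrt{10}$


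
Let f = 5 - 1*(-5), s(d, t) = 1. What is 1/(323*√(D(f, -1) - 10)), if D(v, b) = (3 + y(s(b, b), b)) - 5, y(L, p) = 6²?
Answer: √6/3876 ≈ 0.00063196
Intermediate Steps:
y(L, p) = 36
f = 10 (f = 5 + 5 = 10)
D(v, b) = 34 (D(v, b) = (3 + 36) - 5 = 39 - 5 = 34)
1/(323*√(D(f, -1) - 10)) = 1/(323*√(34 - 10)) = 1/(323*√24) = 1/(323*(2*√6)) = 1/(646*√6) = √6/3876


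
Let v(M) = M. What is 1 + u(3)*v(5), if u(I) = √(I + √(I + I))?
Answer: 1 + 5*√(3 + √6) ≈ 12.672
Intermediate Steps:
u(I) = √(I + √2*√I) (u(I) = √(I + √(2*I)) = √(I + √2*√I))
1 + u(3)*v(5) = 1 + √(3 + √2*√3)*5 = 1 + √(3 + √6)*5 = 1 + 5*√(3 + √6)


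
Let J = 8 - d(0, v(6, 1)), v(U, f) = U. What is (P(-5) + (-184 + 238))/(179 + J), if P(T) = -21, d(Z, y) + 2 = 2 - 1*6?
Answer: 33/193 ≈ 0.17098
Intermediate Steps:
d(Z, y) = -6 (d(Z, y) = -2 + (2 - 1*6) = -2 + (2 - 6) = -2 - 4 = -6)
J = 14 (J = 8 - 1*(-6) = 8 + 6 = 14)
(P(-5) + (-184 + 238))/(179 + J) = (-21 + (-184 + 238))/(179 + 14) = (-21 + 54)/193 = 33*(1/193) = 33/193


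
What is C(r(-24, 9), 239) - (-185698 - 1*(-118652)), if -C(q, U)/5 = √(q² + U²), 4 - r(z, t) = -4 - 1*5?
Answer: 67046 - 5*√57290 ≈ 65849.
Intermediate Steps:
r(z, t) = 13 (r(z, t) = 4 - (-4 - 1*5) = 4 - (-4 - 5) = 4 - 1*(-9) = 4 + 9 = 13)
C(q, U) = -5*√(U² + q²) (C(q, U) = -5*√(q² + U²) = -5*√(U² + q²))
C(r(-24, 9), 239) - (-185698 - 1*(-118652)) = -5*√(239² + 13²) - (-185698 - 1*(-118652)) = -5*√(57121 + 169) - (-185698 + 118652) = -5*√57290 - 1*(-67046) = -5*√57290 + 67046 = 67046 - 5*√57290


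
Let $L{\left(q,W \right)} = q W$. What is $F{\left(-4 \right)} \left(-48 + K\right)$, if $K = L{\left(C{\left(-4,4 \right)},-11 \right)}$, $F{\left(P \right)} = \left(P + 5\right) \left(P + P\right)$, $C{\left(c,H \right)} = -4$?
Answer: $32$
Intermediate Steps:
$L{\left(q,W \right)} = W q$
$F{\left(P \right)} = 2 P \left(5 + P\right)$ ($F{\left(P \right)} = \left(5 + P\right) 2 P = 2 P \left(5 + P\right)$)
$K = 44$ ($K = \left(-11\right) \left(-4\right) = 44$)
$F{\left(-4 \right)} \left(-48 + K\right) = 2 \left(-4\right) \left(5 - 4\right) \left(-48 + 44\right) = 2 \left(-4\right) 1 \left(-4\right) = \left(-8\right) \left(-4\right) = 32$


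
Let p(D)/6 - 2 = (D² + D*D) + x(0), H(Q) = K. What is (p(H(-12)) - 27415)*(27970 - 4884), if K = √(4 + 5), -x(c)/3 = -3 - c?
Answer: -628885726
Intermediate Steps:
x(c) = 9 + 3*c (x(c) = -3*(-3 - c) = 9 + 3*c)
K = 3 (K = √9 = 3)
H(Q) = 3
p(D) = 66 + 12*D² (p(D) = 12 + 6*((D² + D*D) + (9 + 3*0)) = 12 + 6*((D² + D²) + (9 + 0)) = 12 + 6*(2*D² + 9) = 12 + 6*(9 + 2*D²) = 12 + (54 + 12*D²) = 66 + 12*D²)
(p(H(-12)) - 27415)*(27970 - 4884) = ((66 + 12*3²) - 27415)*(27970 - 4884) = ((66 + 12*9) - 27415)*23086 = ((66 + 108) - 27415)*23086 = (174 - 27415)*23086 = -27241*23086 = -628885726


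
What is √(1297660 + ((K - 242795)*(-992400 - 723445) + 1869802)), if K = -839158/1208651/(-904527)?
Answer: √6147251433707084801515317593540863/121473051453 ≈ 6.4545e+5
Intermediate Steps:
K = 839158/1093257463077 (K = -839158*1/1208651*(-1/904527) = -839158/1208651*(-1/904527) = 839158/1093257463077 ≈ 7.6758e-7)
√(1297660 + ((K - 242795)*(-992400 - 723445) + 1869802)) = √(1297660 + ((839158/1093257463077 - 242795)*(-992400 - 723445) + 1869802)) = √(1297660 + (-265437445746941057/1093257463077*(-1715845) + 1869802)) = √(1297660 + (455449514097660077948165/1093257463077 + 1869802)) = √(1297660 + 455451558272651054248919/1093257463077) = √(455452976949130590748739/1093257463077) = √6147251433707084801515317593540863/121473051453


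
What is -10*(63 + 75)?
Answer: -1380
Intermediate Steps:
-10*(63 + 75) = -10*138 = -1380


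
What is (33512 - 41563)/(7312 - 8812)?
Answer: 8051/1500 ≈ 5.3673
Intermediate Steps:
(33512 - 41563)/(7312 - 8812) = -8051/(-1500) = -8051*(-1/1500) = 8051/1500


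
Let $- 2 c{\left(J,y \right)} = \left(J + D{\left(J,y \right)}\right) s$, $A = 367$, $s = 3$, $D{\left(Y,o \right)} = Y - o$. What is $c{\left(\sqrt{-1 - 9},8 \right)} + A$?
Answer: $379 - 3 i \sqrt{10} \approx 379.0 - 9.4868 i$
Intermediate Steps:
$c{\left(J,y \right)} = - 3 J + \frac{3 y}{2}$ ($c{\left(J,y \right)} = - \frac{\left(J + \left(J - y\right)\right) 3}{2} = - \frac{\left(- y + 2 J\right) 3}{2} = - \frac{- 3 y + 6 J}{2} = - 3 J + \frac{3 y}{2}$)
$c{\left(\sqrt{-1 - 9},8 \right)} + A = \left(- 3 \sqrt{-1 - 9} + \frac{3}{2} \cdot 8\right) + 367 = \left(- 3 \sqrt{-10} + 12\right) + 367 = \left(- 3 i \sqrt{10} + 12\right) + 367 = \left(12 - 3 i \sqrt{10}\right) + 367 = 379 - 3 i \sqrt{10}$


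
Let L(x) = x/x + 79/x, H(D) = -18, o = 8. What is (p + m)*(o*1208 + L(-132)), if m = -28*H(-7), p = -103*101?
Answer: -12628164199/132 ≈ -9.5668e+7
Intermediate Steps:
p = -10403
L(x) = 1 + 79/x
m = 504 (m = -28*(-18) = 504)
(p + m)*(o*1208 + L(-132)) = (-10403 + 504)*(8*1208 + (79 - 132)/(-132)) = -9899*(9664 - 1/132*(-53)) = -9899*(9664 + 53/132) = -9899*1275701/132 = -12628164199/132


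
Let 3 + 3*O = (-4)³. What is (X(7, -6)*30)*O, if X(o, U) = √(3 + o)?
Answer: -670*√10 ≈ -2118.7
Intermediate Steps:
O = -67/3 (O = -1 + (⅓)*(-4)³ = -1 + (⅓)*(-64) = -1 - 64/3 = -67/3 ≈ -22.333)
(X(7, -6)*30)*O = (√(3 + 7)*30)*(-67/3) = (√10*30)*(-67/3) = (30*√10)*(-67/3) = -670*√10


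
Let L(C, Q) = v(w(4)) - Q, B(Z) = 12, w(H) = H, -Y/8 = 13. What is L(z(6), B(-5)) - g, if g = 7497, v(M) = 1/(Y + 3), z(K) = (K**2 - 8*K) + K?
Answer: -758410/101 ≈ -7509.0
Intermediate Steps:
Y = -104 (Y = -8*13 = -104)
z(K) = K**2 - 7*K
v(M) = -1/101 (v(M) = 1/(-104 + 3) = 1/(-101) = -1/101)
L(C, Q) = -1/101 - Q
L(z(6), B(-5)) - g = (-1/101 - 1*12) - 1*7497 = (-1/101 - 12) - 7497 = -1213/101 - 7497 = -758410/101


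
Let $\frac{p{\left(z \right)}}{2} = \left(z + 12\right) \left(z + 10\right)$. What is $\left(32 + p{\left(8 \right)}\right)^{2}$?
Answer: $565504$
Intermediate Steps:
$p{\left(z \right)} = 2 \left(10 + z\right) \left(12 + z\right)$ ($p{\left(z \right)} = 2 \left(z + 12\right) \left(z + 10\right) = 2 \left(12 + z\right) \left(10 + z\right) = 2 \left(10 + z\right) \left(12 + z\right)$)
$\left(32 + p{\left(8 \right)}\right)^{2} = \left(32 + \left(240 + 2 \cdot 8^{2} + 44 \cdot 8\right)\right)^{2} = \left(32 + \left(240 + 2 \cdot 64 + 352\right)\right)^{2} = \left(32 + \left(240 + 128 + 352\right)\right)^{2} = \left(32 + 720\right)^{2} = 752^{2} = 565504$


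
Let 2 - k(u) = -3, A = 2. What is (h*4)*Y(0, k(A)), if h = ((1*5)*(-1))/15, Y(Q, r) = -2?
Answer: 8/3 ≈ 2.6667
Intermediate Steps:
k(u) = 5 (k(u) = 2 - 1*(-3) = 2 + 3 = 5)
h = -⅓ (h = (5*(-1))*(1/15) = -5*1/15 = -⅓ ≈ -0.33333)
(h*4)*Y(0, k(A)) = -⅓*4*(-2) = -4/3*(-2) = 8/3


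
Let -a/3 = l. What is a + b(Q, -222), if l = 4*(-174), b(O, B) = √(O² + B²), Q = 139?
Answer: 2088 + √68605 ≈ 2349.9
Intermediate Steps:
b(O, B) = √(B² + O²)
l = -696
a = 2088 (a = -3*(-696) = 2088)
a + b(Q, -222) = 2088 + √((-222)² + 139²) = 2088 + √(49284 + 19321) = 2088 + √68605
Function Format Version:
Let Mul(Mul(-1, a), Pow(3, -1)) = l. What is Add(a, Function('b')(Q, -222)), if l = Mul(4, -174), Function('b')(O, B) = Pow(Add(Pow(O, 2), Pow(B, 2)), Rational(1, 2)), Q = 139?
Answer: Add(2088, Pow(68605, Rational(1, 2))) ≈ 2349.9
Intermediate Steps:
Function('b')(O, B) = Pow(Add(Pow(B, 2), Pow(O, 2)), Rational(1, 2))
l = -696
a = 2088 (a = Mul(-3, -696) = 2088)
Add(a, Function('b')(Q, -222)) = Add(2088, Pow(Add(Pow(-222, 2), Pow(139, 2)), Rational(1, 2))) = Add(2088, Pow(Add(49284, 19321), Rational(1, 2))) = Add(2088, Pow(68605, Rational(1, 2)))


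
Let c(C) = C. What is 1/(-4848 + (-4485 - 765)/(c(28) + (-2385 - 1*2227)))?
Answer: -764/3702997 ≈ -0.00020632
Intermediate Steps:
1/(-4848 + (-4485 - 765)/(c(28) + (-2385 - 1*2227))) = 1/(-4848 + (-4485 - 765)/(28 + (-2385 - 1*2227))) = 1/(-4848 - 5250/(28 + (-2385 - 2227))) = 1/(-4848 - 5250/(28 - 4612)) = 1/(-4848 - 5250/(-4584)) = 1/(-4848 - 5250*(-1/4584)) = 1/(-4848 + 875/764) = 1/(-3702997/764) = -764/3702997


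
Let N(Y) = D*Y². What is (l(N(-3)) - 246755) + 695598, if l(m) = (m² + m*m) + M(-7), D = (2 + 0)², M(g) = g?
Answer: 451428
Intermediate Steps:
D = 4 (D = 2² = 4)
N(Y) = 4*Y²
l(m) = -7 + 2*m² (l(m) = (m² + m*m) - 7 = (m² + m²) - 7 = 2*m² - 7 = -7 + 2*m²)
(l(N(-3)) - 246755) + 695598 = ((-7 + 2*(4*(-3)²)²) - 246755) + 695598 = ((-7 + 2*(4*9)²) - 246755) + 695598 = ((-7 + 2*36²) - 246755) + 695598 = ((-7 + 2*1296) - 246755) + 695598 = ((-7 + 2592) - 246755) + 695598 = (2585 - 246755) + 695598 = -244170 + 695598 = 451428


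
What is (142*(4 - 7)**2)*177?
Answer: 226206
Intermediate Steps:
(142*(4 - 7)**2)*177 = (142*(-3)**2)*177 = (142*9)*177 = 1278*177 = 226206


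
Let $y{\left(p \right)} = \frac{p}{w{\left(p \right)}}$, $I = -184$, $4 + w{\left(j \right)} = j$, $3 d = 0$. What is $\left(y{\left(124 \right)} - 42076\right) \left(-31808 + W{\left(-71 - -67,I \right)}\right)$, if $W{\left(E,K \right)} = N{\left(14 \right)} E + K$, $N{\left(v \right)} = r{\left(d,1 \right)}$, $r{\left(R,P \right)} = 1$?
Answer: $\frac{20193459502}{15} \approx 1.3462 \cdot 10^{9}$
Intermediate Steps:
$d = 0$ ($d = \frac{1}{3} \cdot 0 = 0$)
$w{\left(j \right)} = -4 + j$
$N{\left(v \right)} = 1$
$W{\left(E,K \right)} = E + K$ ($W{\left(E,K \right)} = 1 E + K = E + K$)
$y{\left(p \right)} = \frac{p}{-4 + p}$
$\left(y{\left(124 \right)} - 42076\right) \left(-31808 + W{\left(-71 - -67,I \right)}\right) = \left(\frac{124}{-4 + 124} - 42076\right) \left(-31808 - 188\right) = \left(\frac{124}{120} - 42076\right) \left(-31808 + \left(\left(-71 + 67\right) - 184\right)\right) = \left(124 \cdot \frac{1}{120} - 42076\right) \left(-31808 - 188\right) = \left(\frac{31}{30} - 42076\right) \left(-31808 - 188\right) = \left(- \frac{1262249}{30}\right) \left(-31996\right) = \frac{20193459502}{15}$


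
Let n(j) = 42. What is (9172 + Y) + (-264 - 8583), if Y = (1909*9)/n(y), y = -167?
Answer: 10277/14 ≈ 734.07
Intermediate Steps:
Y = 5727/14 (Y = (1909*9)/42 = 17181*(1/42) = 5727/14 ≈ 409.07)
(9172 + Y) + (-264 - 8583) = (9172 + 5727/14) + (-264 - 8583) = 134135/14 - 8847 = 10277/14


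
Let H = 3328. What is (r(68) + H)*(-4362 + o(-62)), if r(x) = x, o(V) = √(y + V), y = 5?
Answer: -14813352 + 3396*I*√57 ≈ -1.4813e+7 + 25639.0*I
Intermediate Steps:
o(V) = √(5 + V)
(r(68) + H)*(-4362 + o(-62)) = (68 + 3328)*(-4362 + √(5 - 62)) = 3396*(-4362 + √(-57)) = 3396*(-4362 + I*√57) = -14813352 + 3396*I*√57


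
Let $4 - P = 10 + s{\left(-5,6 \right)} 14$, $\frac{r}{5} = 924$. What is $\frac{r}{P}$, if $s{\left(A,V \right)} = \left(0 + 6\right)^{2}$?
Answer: $- \frac{154}{17} \approx -9.0588$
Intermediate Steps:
$r = 4620$ ($r = 5 \cdot 924 = 4620$)
$s{\left(A,V \right)} = 36$ ($s{\left(A,V \right)} = 6^{2} = 36$)
$P = -510$ ($P = 4 - \left(10 + 36 \cdot 14\right) = 4 - \left(10 + 504\right) = 4 - 514 = -510$)
$\frac{r}{P} = \frac{4620}{-510} = 4620 \left(- \frac{1}{510}\right) = - \frac{154}{17}$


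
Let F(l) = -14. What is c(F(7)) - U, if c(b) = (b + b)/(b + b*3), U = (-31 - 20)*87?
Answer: 8875/2 ≈ 4437.5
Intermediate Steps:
U = -4437 (U = -51*87 = -4437)
c(b) = ½ (c(b) = (2*b)/(b + 3*b) = (2*b)/((4*b)) = (2*b)*(1/(4*b)) = ½)
c(F(7)) - U = ½ - 1*(-4437) = ½ + 4437 = 8875/2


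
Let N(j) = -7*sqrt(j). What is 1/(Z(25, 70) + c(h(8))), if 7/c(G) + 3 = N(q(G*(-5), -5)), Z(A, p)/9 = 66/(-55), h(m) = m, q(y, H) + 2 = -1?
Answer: 5*(-7*sqrt(3) + 3*I)/(-197*I + 378*sqrt(3)) ≈ -0.091227 - 0.0045389*I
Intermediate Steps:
q(y, H) = -3 (q(y, H) = -2 - 1 = -3)
Z(A, p) = -54/5 (Z(A, p) = 9*(66/(-55)) = 9*(66*(-1/55)) = 9*(-6/5) = -54/5)
c(G) = 7/(-3 - 7*I*sqrt(3))
1/(Z(25, 70) + c(h(8))) = 1/(-54/5 + (-7/52 + 49*I*sqrt(3)/156)) = 1/(-2843/260 + 49*I*sqrt(3)/156)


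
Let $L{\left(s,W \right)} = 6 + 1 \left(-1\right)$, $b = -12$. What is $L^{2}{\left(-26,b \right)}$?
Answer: $25$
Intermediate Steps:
$L{\left(s,W \right)} = 5$ ($L{\left(s,W \right)} = 6 - 1 = 5$)
$L^{2}{\left(-26,b \right)} = 5^{2} = 25$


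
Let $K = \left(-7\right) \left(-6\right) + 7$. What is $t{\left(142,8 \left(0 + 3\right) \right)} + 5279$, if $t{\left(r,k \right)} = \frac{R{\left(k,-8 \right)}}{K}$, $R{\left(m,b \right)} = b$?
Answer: $\frac{258663}{49} \approx 5278.8$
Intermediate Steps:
$K = 49$ ($K = 42 + 7 = 49$)
$t{\left(r,k \right)} = - \frac{8}{49}$
$t{\left(142,8 \left(0 + 3\right) \right)} + 5279 = - \frac{8}{49} + 5279 = \frac{258663}{49}$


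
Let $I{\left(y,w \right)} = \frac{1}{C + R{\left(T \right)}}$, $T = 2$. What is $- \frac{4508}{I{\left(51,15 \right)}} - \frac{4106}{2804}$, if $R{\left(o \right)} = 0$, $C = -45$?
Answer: $\frac{284407667}{1402} \approx 2.0286 \cdot 10^{5}$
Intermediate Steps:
$I{\left(y,w \right)} = - \frac{1}{45}$ ($I{\left(y,w \right)} = \frac{1}{-45 + 0} = \frac{1}{-45} = - \frac{1}{45}$)
$- \frac{4508}{I{\left(51,15 \right)}} - \frac{4106}{2804} = - \frac{4508}{- \frac{1}{45}} - \frac{4106}{2804} = \left(-4508\right) \left(-45\right) - \frac{2053}{1402} = 202860 - \frac{2053}{1402} = \frac{284407667}{1402}$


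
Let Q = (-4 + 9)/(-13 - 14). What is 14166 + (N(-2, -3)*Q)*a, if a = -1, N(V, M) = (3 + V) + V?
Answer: 382477/27 ≈ 14166.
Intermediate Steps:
N(V, M) = 3 + 2*V
Q = -5/27 (Q = 5/(-27) = 5*(-1/27) = -5/27 ≈ -0.18519)
14166 + (N(-2, -3)*Q)*a = 14166 + ((3 + 2*(-2))*(-5/27))*(-1) = 14166 + ((3 - 4)*(-5/27))*(-1) = 14166 - 1*(-5/27)*(-1) = 14166 + (5/27)*(-1) = 14166 - 5/27 = 382477/27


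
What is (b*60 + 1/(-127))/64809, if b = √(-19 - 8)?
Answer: -1/8230743 + 20*I*√3/7201 ≈ -1.215e-7 + 0.0048106*I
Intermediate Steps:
b = 3*I*√3 (b = √(-27) = 3*I*√3 ≈ 5.1962*I)
(b*60 + 1/(-127))/64809 = ((3*I*√3)*60 + 1/(-127))/64809 = (180*I*√3 - 1/127)*(1/64809) = (-1/127 + 180*I*√3)*(1/64809) = -1/8230743 + 20*I*√3/7201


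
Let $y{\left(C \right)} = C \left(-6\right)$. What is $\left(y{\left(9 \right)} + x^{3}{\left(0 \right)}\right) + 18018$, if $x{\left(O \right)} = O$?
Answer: $17964$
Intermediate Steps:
$y{\left(C \right)} = - 6 C$
$\left(y{\left(9 \right)} + x^{3}{\left(0 \right)}\right) + 18018 = \left(\left(-6\right) 9 + 0^{3}\right) + 18018 = \left(-54 + 0\right) + 18018 = -54 + 18018 = 17964$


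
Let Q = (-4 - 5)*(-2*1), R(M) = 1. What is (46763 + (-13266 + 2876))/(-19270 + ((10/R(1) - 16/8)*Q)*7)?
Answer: -36373/18262 ≈ -1.9917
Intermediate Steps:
Q = 18 (Q = -9*(-2) = 18)
(46763 + (-13266 + 2876))/(-19270 + ((10/R(1) - 16/8)*Q)*7) = (46763 + (-13266 + 2876))/(-19270 + ((10/1 - 16/8)*18)*7) = (46763 - 10390)/(-19270 + ((10*1 - 16*⅛)*18)*7) = 36373/(-19270 + ((10 - 2)*18)*7) = 36373/(-19270 + (8*18)*7) = 36373/(-19270 + 144*7) = 36373/(-19270 + 1008) = 36373/(-18262) = 36373*(-1/18262) = -36373/18262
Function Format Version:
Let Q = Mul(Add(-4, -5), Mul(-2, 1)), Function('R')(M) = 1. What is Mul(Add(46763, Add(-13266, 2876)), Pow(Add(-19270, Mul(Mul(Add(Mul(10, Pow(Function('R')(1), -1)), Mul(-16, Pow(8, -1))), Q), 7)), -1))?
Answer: Rational(-36373, 18262) ≈ -1.9917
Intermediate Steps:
Q = 18 (Q = Mul(-9, -2) = 18)
Mul(Add(46763, Add(-13266, 2876)), Pow(Add(-19270, Mul(Mul(Add(Mul(10, Pow(Function('R')(1), -1)), Mul(-16, Pow(8, -1))), Q), 7)), -1)) = Mul(Add(46763, Add(-13266, 2876)), Pow(Add(-19270, Mul(Mul(Add(Mul(10, Pow(1, -1)), Mul(-16, Pow(8, -1))), 18), 7)), -1)) = Mul(Add(46763, -10390), Pow(Add(-19270, Mul(Mul(Add(Mul(10, 1), Mul(-16, Rational(1, 8))), 18), 7)), -1)) = Mul(36373, Pow(Add(-19270, Mul(Mul(Add(10, -2), 18), 7)), -1)) = Mul(36373, Pow(Add(-19270, Mul(Mul(8, 18), 7)), -1)) = Mul(36373, Pow(Add(-19270, Mul(144, 7)), -1)) = Mul(36373, Pow(Add(-19270, 1008), -1)) = Mul(36373, Pow(-18262, -1)) = Mul(36373, Rational(-1, 18262)) = Rational(-36373, 18262)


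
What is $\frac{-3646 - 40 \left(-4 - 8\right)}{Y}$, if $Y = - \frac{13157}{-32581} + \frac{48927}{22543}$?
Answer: $- \frac{1162671523589}{945344419} \approx -1229.9$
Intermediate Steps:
$Y = \frac{1890688838}{734473483}$ ($Y = \left(-13157\right) \left(- \frac{1}{32581}\right) + 48927 \cdot \frac{1}{22543} = \frac{13157}{32581} + \frac{48927}{22543} = \frac{1890688838}{734473483} \approx 2.5742$)
$\frac{-3646 - 40 \left(-4 - 8\right)}{Y} = \frac{-3646 - 40 \left(-4 - 8\right)}{\frac{1890688838}{734473483}} = \left(-3646 - 40 \left(-12\right)\right) \frac{734473483}{1890688838} = \left(-3646 - -480\right) \frac{734473483}{1890688838} = \left(-3646 + 480\right) \frac{734473483}{1890688838} = \left(-3166\right) \frac{734473483}{1890688838} = - \frac{1162671523589}{945344419}$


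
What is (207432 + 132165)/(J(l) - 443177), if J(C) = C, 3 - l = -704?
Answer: -113199/147490 ≈ -0.76750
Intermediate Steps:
l = 707 (l = 3 - 1*(-704) = 3 + 704 = 707)
(207432 + 132165)/(J(l) - 443177) = (207432 + 132165)/(707 - 443177) = 339597/(-442470) = 339597*(-1/442470) = -113199/147490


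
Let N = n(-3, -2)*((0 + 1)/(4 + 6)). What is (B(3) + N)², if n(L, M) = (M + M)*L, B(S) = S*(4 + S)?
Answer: 12321/25 ≈ 492.84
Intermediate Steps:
n(L, M) = 2*L*M (n(L, M) = (2*M)*L = 2*L*M)
N = 6/5 (N = (2*(-3)*(-2))*((0 + 1)/(4 + 6)) = 12*(1/10) = 12*(1*(⅒)) = 12*(⅒) = 6/5 ≈ 1.2000)
(B(3) + N)² = (3*(4 + 3) + 6/5)² = (3*7 + 6/5)² = (21 + 6/5)² = (111/5)² = 12321/25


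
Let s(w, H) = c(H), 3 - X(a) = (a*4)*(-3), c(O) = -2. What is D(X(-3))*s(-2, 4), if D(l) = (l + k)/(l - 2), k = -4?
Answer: -74/35 ≈ -2.1143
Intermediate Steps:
X(a) = 3 + 12*a (X(a) = 3 - a*4*(-3) = 3 - 4*a*(-3) = 3 - (-12)*a = 3 + 12*a)
s(w, H) = -2
D(l) = (-4 + l)/(-2 + l) (D(l) = (l - 4)/(l - 2) = (-4 + l)/(-2 + l))
D(X(-3))*s(-2, 4) = ((-4 + (3 + 12*(-3)))/(-2 + (3 + 12*(-3))))*(-2) = ((-4 + (3 - 36))/(-2 + (3 - 36)))*(-2) = ((-4 - 33)/(-2 - 33))*(-2) = (-37/(-35))*(-2) = -1/35*(-37)*(-2) = (37/35)*(-2) = -74/35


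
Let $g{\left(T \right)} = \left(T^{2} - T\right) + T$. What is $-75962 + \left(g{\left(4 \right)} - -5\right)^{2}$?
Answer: $-75521$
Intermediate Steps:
$g{\left(T \right)} = T^{2}$
$-75962 + \left(g{\left(4 \right)} - -5\right)^{2} = -75962 + \left(4^{2} - -5\right)^{2} = -75962 + \left(16 + \left(-7 + 12\right)\right)^{2} = -75962 + \left(16 + 5\right)^{2} = -75962 + 21^{2} = -75962 + 441 = -75521$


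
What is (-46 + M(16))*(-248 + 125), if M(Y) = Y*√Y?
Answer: -2214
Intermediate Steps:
M(Y) = Y^(3/2)
(-46 + M(16))*(-248 + 125) = (-46 + 16^(3/2))*(-248 + 125) = (-46 + 64)*(-123) = 18*(-123) = -2214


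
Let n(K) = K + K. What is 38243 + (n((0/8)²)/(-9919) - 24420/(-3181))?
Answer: 121675403/3181 ≈ 38251.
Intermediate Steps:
n(K) = 2*K
38243 + (n((0/8)²)/(-9919) - 24420/(-3181)) = 38243 + ((2*(0/8)²)/(-9919) - 24420/(-3181)) = 38243 + ((2*(0*(⅛))²)*(-1/9919) - 24420*(-1/3181)) = 38243 + ((2*0²)*(-1/9919) + 24420/3181) = 38243 + ((2*0)*(-1/9919) + 24420/3181) = 38243 + (0*(-1/9919) + 24420/3181) = 38243 + (0 + 24420/3181) = 38243 + 24420/3181 = 121675403/3181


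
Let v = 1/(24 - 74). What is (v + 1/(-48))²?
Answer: 2401/1440000 ≈ 0.0016674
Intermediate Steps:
v = -1/50 (v = 1/(-50) = -1/50 ≈ -0.020000)
(v + 1/(-48))² = (-1/50 + 1/(-48))² = (-1/50 - 1/48)² = (-49/1200)² = 2401/1440000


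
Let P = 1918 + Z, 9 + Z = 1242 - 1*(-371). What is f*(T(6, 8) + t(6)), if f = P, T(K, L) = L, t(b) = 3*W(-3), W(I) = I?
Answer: -3522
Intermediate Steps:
t(b) = -9 (t(b) = 3*(-3) = -9)
Z = 1604 (Z = -9 + (1242 - 1*(-371)) = -9 + (1242 + 371) = -9 + 1613 = 1604)
P = 3522 (P = 1918 + 1604 = 3522)
f = 3522
f*(T(6, 8) + t(6)) = 3522*(8 - 9) = 3522*(-1) = -3522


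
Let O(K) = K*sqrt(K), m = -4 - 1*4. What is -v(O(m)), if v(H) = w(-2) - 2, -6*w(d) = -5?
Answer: 7/6 ≈ 1.1667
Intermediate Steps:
w(d) = 5/6 (w(d) = -1/6*(-5) = 5/6)
m = -8 (m = -4 - 4 = -8)
O(K) = K**(3/2)
v(H) = -7/6 (v(H) = 5/6 - 2 = -7/6)
-v(O(m)) = -1*(-7/6) = 7/6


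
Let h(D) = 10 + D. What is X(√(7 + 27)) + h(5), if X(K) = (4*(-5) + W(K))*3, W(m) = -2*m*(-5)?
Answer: -45 + 30*√34 ≈ 129.93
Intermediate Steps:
W(m) = 10*m
X(K) = -60 + 30*K (X(K) = (4*(-5) + 10*K)*3 = (-20 + 10*K)*3 = -60 + 30*K)
X(√(7 + 27)) + h(5) = (-60 + 30*√(7 + 27)) + (10 + 5) = (-60 + 30*√34) + 15 = -45 + 30*√34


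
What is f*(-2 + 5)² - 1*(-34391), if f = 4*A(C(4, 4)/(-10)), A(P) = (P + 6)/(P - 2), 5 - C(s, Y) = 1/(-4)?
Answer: 3465607/101 ≈ 34313.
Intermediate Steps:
C(s, Y) = 21/4 (C(s, Y) = 5 - 1/(-4) = 5 - 1*(-¼) = 5 + ¼ = 21/4)
A(P) = (6 + P)/(-2 + P)
f = -876/101 (f = 4*((6 + (21/4)/(-10))/(-2 + (21/4)/(-10))) = 4*((6 + (21/4)*(-⅒))/(-2 + (21/4)*(-⅒))) = 4*((6 - 21/40)/(-2 - 21/40)) = 4*((219/40)/(-101/40)) = 4*(-40/101*219/40) = 4*(-219/101) = -876/101 ≈ -8.6733)
f*(-2 + 5)² - 1*(-34391) = -876*(-2 + 5)²/101 - 1*(-34391) = -876/101*3² + 34391 = -876/101*9 + 34391 = -7884/101 + 34391 = 3465607/101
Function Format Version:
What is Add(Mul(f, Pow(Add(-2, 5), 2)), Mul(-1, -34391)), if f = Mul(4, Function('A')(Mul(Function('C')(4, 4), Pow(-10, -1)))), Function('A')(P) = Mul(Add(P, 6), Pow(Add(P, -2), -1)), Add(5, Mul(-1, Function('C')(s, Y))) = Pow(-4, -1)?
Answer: Rational(3465607, 101) ≈ 34313.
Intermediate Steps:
Function('C')(s, Y) = Rational(21, 4) (Function('C')(s, Y) = Add(5, Mul(-1, Pow(-4, -1))) = Add(5, Mul(-1, Rational(-1, 4))) = Add(5, Rational(1, 4)) = Rational(21, 4))
Function('A')(P) = Mul(Pow(Add(-2, P), -1), Add(6, P)) (Function('A')(P) = Mul(Add(6, P), Pow(Add(-2, P), -1)) = Mul(Pow(Add(-2, P), -1), Add(6, P)))
f = Rational(-876, 101) (f = Mul(4, Mul(Pow(Add(-2, Mul(Rational(21, 4), Pow(-10, -1))), -1), Add(6, Mul(Rational(21, 4), Pow(-10, -1))))) = Mul(4, Mul(Pow(Add(-2, Mul(Rational(21, 4), Rational(-1, 10))), -1), Add(6, Mul(Rational(21, 4), Rational(-1, 10))))) = Mul(4, Mul(Pow(Add(-2, Rational(-21, 40)), -1), Add(6, Rational(-21, 40)))) = Mul(4, Mul(Pow(Rational(-101, 40), -1), Rational(219, 40))) = Mul(4, Mul(Rational(-40, 101), Rational(219, 40))) = Mul(4, Rational(-219, 101)) = Rational(-876, 101) ≈ -8.6733)
Add(Mul(f, Pow(Add(-2, 5), 2)), Mul(-1, -34391)) = Add(Mul(Rational(-876, 101), Pow(Add(-2, 5), 2)), Mul(-1, -34391)) = Add(Mul(Rational(-876, 101), Pow(3, 2)), 34391) = Add(Mul(Rational(-876, 101), 9), 34391) = Add(Rational(-7884, 101), 34391) = Rational(3465607, 101)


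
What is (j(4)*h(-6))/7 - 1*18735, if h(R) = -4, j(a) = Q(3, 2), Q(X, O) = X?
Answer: -131157/7 ≈ -18737.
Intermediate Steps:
j(a) = 3
(j(4)*h(-6))/7 - 1*18735 = (3*(-4))/7 - 1*18735 = -12*⅐ - 18735 = -12/7 - 18735 = -131157/7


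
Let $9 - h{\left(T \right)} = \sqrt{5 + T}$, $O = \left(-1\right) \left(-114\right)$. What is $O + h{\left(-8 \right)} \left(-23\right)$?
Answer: $-93 + 23 i \sqrt{3} \approx -93.0 + 39.837 i$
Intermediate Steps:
$O = 114$
$h{\left(T \right)} = 9 - \sqrt{5 + T}$
$O + h{\left(-8 \right)} \left(-23\right) = 114 + \left(9 - \sqrt{5 - 8}\right) \left(-23\right) = 114 + \left(9 - \sqrt{-3}\right) \left(-23\right) = 114 + \left(9 - i \sqrt{3}\right) \left(-23\right) = 114 - \left(207 - 23 i \sqrt{3}\right) = -93 + 23 i \sqrt{3}$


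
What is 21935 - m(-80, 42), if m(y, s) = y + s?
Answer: 21973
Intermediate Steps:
m(y, s) = s + y
21935 - m(-80, 42) = 21935 - (42 - 80) = 21935 - 1*(-38) = 21935 + 38 = 21973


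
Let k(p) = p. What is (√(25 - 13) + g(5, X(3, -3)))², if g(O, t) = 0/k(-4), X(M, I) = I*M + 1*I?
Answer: 12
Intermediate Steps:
X(M, I) = I + I*M (X(M, I) = I*M + I = I + I*M)
g(O, t) = 0 (g(O, t) = 0/(-4) = 0*(-¼) = 0)
(√(25 - 13) + g(5, X(3, -3)))² = (√(25 - 13) + 0)² = (√12 + 0)² = (2*√3 + 0)² = (2*√3)² = 12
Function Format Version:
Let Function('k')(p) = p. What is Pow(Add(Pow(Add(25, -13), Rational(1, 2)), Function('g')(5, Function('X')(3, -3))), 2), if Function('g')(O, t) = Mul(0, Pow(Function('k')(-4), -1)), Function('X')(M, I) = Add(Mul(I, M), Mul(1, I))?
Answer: 12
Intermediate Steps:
Function('X')(M, I) = Add(I, Mul(I, M)) (Function('X')(M, I) = Add(Mul(I, M), I) = Add(I, Mul(I, M)))
Function('g')(O, t) = 0 (Function('g')(O, t) = Mul(0, Pow(-4, -1)) = Mul(0, Rational(-1, 4)) = 0)
Pow(Add(Pow(Add(25, -13), Rational(1, 2)), Function('g')(5, Function('X')(3, -3))), 2) = Pow(Add(Pow(Add(25, -13), Rational(1, 2)), 0), 2) = Pow(Add(Pow(12, Rational(1, 2)), 0), 2) = Pow(Add(Mul(2, Pow(3, Rational(1, 2))), 0), 2) = Pow(Mul(2, Pow(3, Rational(1, 2))), 2) = 12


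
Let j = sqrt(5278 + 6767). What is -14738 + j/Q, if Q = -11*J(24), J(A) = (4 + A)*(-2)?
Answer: -14738 + sqrt(12045)/616 ≈ -14738.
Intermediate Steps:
J(A) = -8 - 2*A
Q = 616 (Q = -11*(-8 - 2*24) = -11*(-8 - 48) = -11*(-56) = 616)
j = sqrt(12045) ≈ 109.75
-14738 + j/Q = -14738 + sqrt(12045)/616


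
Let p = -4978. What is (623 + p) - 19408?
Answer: -23763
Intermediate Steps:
(623 + p) - 19408 = (623 - 4978) - 19408 = -4355 - 19408 = -23763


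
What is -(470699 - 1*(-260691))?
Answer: -731390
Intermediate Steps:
-(470699 - 1*(-260691)) = -(470699 + 260691) = -1*731390 = -731390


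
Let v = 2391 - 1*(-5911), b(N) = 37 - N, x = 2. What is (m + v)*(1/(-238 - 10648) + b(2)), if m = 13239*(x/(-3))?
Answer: -99824358/5443 ≈ -18340.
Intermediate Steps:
m = -8826 (m = 13239*(2/(-3)) = 13239*(2*(-1/3)) = 13239*(-2/3) = -8826)
v = 8302 (v = 2391 + 5911 = 8302)
(m + v)*(1/(-238 - 10648) + b(2)) = (-8826 + 8302)*(1/(-238 - 10648) + (37 - 1*2)) = -524*(1/(-10886) + (37 - 2)) = -524*(-1/10886 + 35) = -524*381009/10886 = -99824358/5443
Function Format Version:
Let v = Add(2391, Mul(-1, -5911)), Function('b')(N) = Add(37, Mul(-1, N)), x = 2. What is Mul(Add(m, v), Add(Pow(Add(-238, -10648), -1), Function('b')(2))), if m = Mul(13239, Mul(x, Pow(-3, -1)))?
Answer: Rational(-99824358, 5443) ≈ -18340.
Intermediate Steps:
m = -8826 (m = Mul(13239, Mul(2, Pow(-3, -1))) = Mul(13239, Mul(2, Rational(-1, 3))) = Mul(13239, Rational(-2, 3)) = -8826)
v = 8302 (v = Add(2391, 5911) = 8302)
Mul(Add(m, v), Add(Pow(Add(-238, -10648), -1), Function('b')(2))) = Mul(Add(-8826, 8302), Add(Pow(Add(-238, -10648), -1), Add(37, Mul(-1, 2)))) = Mul(-524, Add(Pow(-10886, -1), Add(37, -2))) = Mul(-524, Add(Rational(-1, 10886), 35)) = Mul(-524, Rational(381009, 10886)) = Rational(-99824358, 5443)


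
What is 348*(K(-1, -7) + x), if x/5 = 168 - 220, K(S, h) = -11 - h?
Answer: -91872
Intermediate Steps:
x = -260 (x = 5*(168 - 220) = 5*(-52) = -260)
348*(K(-1, -7) + x) = 348*((-11 - 1*(-7)) - 260) = 348*((-11 + 7) - 260) = 348*(-4 - 260) = 348*(-264) = -91872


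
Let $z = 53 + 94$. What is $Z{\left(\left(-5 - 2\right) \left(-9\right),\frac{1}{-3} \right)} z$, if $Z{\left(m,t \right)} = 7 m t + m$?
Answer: $-12348$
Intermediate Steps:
$Z{\left(m,t \right)} = m + 7 m t$ ($Z{\left(m,t \right)} = 7 m t + m = m + 7 m t$)
$z = 147$
$Z{\left(\left(-5 - 2\right) \left(-9\right),\frac{1}{-3} \right)} z = \left(-5 - 2\right) \left(-9\right) \left(1 + \frac{7}{-3}\right) 147 = \left(-5 - 2\right) \left(-9\right) \left(1 + 7 \left(- \frac{1}{3}\right)\right) 147 = \left(-7\right) \left(-9\right) \left(1 - \frac{7}{3}\right) 147 = 63 \left(- \frac{4}{3}\right) 147 = \left(-84\right) 147 = -12348$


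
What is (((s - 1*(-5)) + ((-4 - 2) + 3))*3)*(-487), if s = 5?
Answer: -10227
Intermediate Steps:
(((s - 1*(-5)) + ((-4 - 2) + 3))*3)*(-487) = (((5 - 1*(-5)) + ((-4 - 2) + 3))*3)*(-487) = (((5 + 5) + (-6 + 3))*3)*(-487) = ((10 - 3)*3)*(-487) = (7*3)*(-487) = 21*(-487) = -10227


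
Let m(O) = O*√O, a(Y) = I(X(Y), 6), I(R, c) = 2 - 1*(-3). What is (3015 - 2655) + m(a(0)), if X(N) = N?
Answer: 360 + 5*√5 ≈ 371.18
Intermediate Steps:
I(R, c) = 5 (I(R, c) = 2 + 3 = 5)
a(Y) = 5
m(O) = O^(3/2)
(3015 - 2655) + m(a(0)) = (3015 - 2655) + 5^(3/2) = 360 + 5*√5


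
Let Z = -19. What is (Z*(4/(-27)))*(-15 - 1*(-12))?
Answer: -76/9 ≈ -8.4444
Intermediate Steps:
(Z*(4/(-27)))*(-15 - 1*(-12)) = (-76/(-27))*(-15 - 1*(-12)) = (-76*(-1)/27)*(-15 + 12) = -19*(-4/27)*(-3) = (76/27)*(-3) = -76/9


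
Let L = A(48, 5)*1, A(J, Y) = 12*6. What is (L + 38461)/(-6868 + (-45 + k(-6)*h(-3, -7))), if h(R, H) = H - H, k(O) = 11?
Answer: -1243/223 ≈ -5.5740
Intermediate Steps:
A(J, Y) = 72
L = 72 (L = 72*1 = 72)
h(R, H) = 0
(L + 38461)/(-6868 + (-45 + k(-6)*h(-3, -7))) = (72 + 38461)/(-6868 + (-45 + 11*0)) = 38533/(-6868 + (-45 + 0)) = 38533/(-6868 - 45) = 38533/(-6913) = 38533*(-1/6913) = -1243/223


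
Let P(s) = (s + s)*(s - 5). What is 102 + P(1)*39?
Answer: -210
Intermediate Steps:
P(s) = 2*s*(-5 + s) (P(s) = (2*s)*(-5 + s) = 2*s*(-5 + s))
102 + P(1)*39 = 102 + (2*1*(-5 + 1))*39 = 102 + (2*1*(-4))*39 = 102 - 8*39 = 102 - 312 = -210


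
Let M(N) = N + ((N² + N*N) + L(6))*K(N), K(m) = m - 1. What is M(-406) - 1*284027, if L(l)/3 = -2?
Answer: -134458495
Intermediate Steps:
L(l) = -6 (L(l) = 3*(-2) = -6)
K(m) = -1 + m
M(N) = N + (-1 + N)*(-6 + 2*N²) (M(N) = N + ((N² + N*N) - 6)*(-1 + N) = N + ((N² + N²) - 6)*(-1 + N) = N + (2*N² - 6)*(-1 + N) = N + (-6 + 2*N²)*(-1 + N) = N + (-1 + N)*(-6 + 2*N²))
M(-406) - 1*284027 = (6 - 5*(-406) + 2*(-406)²*(-1 - 406)) - 1*284027 = (6 + 2030 + 2*164836*(-407)) - 284027 = (6 + 2030 - 134176504) - 284027 = -134174468 - 284027 = -134458495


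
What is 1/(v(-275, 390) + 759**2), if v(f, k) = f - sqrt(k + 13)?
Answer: 575806/331552549233 + sqrt(403)/331552549233 ≈ 1.7368e-6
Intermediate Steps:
v(f, k) = f - sqrt(13 + k)
1/(v(-275, 390) + 759**2) = 1/((-275 - sqrt(13 + 390)) + 759**2) = 1/((-275 - sqrt(403)) + 576081) = 1/(575806 - sqrt(403))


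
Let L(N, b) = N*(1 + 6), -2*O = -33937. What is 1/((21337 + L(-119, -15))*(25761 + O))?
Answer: 1/876125668 ≈ 1.1414e-9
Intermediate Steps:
O = 33937/2 (O = -½*(-33937) = 33937/2 ≈ 16969.)
L(N, b) = 7*N (L(N, b) = N*7 = 7*N)
1/((21337 + L(-119, -15))*(25761 + O)) = 1/((21337 + 7*(-119))*(25761 + 33937/2)) = 1/((21337 - 833)*(85459/2)) = 1/(20504*(85459/2)) = 1/876125668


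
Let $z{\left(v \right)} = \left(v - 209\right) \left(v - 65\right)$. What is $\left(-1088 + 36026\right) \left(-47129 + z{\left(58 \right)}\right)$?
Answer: $-1609663536$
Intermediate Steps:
$z{\left(v \right)} = \left(-209 + v\right) \left(-65 + v\right)$
$\left(-1088 + 36026\right) \left(-47129 + z{\left(58 \right)}\right) = \left(-1088 + 36026\right) \left(-47129 + \left(13585 + 58^{2} - 15892\right)\right) = 34938 \left(-47129 + \left(13585 + 3364 - 15892\right)\right) = 34938 \left(-47129 + 1057\right) = 34938 \left(-46072\right) = -1609663536$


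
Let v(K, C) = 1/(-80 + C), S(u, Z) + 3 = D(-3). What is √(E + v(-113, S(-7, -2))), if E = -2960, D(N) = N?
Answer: I*√21892246/86 ≈ 54.406*I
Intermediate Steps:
S(u, Z) = -6 (S(u, Z) = -3 - 3 = -6)
√(E + v(-113, S(-7, -2))) = √(-2960 + 1/(-80 - 6)) = √(-2960 + 1/(-86)) = √(-2960 - 1/86) = √(-254561/86) = I*√21892246/86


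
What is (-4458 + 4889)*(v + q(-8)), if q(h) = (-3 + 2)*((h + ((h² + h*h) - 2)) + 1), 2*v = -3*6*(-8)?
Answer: -20257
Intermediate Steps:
v = 72 (v = (-3*6*(-8))/2 = (-18*(-8))/2 = (½)*144 = 72)
q(h) = 1 - h - 2*h² (q(h) = -((h + ((h² + h²) - 2)) + 1) = -((h + (2*h² - 2)) + 1) = -((h + (-2 + 2*h²)) + 1) = -((-2 + h + 2*h²) + 1) = -(-1 + h + 2*h²) = 1 - h - 2*h²)
(-4458 + 4889)*(v + q(-8)) = (-4458 + 4889)*(72 + (1 - 1*(-8) - 2*(-8)²)) = 431*(72 + (1 + 8 - 2*64)) = 431*(72 + (1 + 8 - 128)) = 431*(72 - 119) = 431*(-47) = -20257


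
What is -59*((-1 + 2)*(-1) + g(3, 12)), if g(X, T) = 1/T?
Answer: 649/12 ≈ 54.083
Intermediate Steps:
-59*((-1 + 2)*(-1) + g(3, 12)) = -59*((-1 + 2)*(-1) + 1/12) = -59*(1*(-1) + 1/12) = -59*(-1 + 1/12) = -59*(-11/12) = 649/12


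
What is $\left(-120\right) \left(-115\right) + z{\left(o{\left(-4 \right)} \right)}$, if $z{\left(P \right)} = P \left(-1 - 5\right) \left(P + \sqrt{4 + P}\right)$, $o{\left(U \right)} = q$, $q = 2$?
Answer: $13776 - 12 \sqrt{6} \approx 13747.0$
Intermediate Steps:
$o{\left(U \right)} = 2$
$z{\left(P \right)} = - 6 P \left(P + \sqrt{4 + P}\right)$ ($z{\left(P \right)} = P \left(-6\right) \left(P + \sqrt{4 + P}\right) = - 6 P \left(P + \sqrt{4 + P}\right)$)
$\left(-120\right) \left(-115\right) + z{\left(o{\left(-4 \right)} \right)} = \left(-120\right) \left(-115\right) - 12 \left(2 + \sqrt{4 + 2}\right) = 13800 - 12 \left(2 + \sqrt{6}\right) = 13800 - \left(24 + 12 \sqrt{6}\right) = 13776 - 12 \sqrt{6}$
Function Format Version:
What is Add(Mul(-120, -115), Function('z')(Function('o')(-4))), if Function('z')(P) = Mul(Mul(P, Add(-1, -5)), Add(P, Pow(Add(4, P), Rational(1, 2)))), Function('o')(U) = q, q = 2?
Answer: Add(13776, Mul(-12, Pow(6, Rational(1, 2)))) ≈ 13747.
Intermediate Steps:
Function('o')(U) = 2
Function('z')(P) = Mul(-6, P, Add(P, Pow(Add(4, P), Rational(1, 2)))) (Function('z')(P) = Mul(Mul(P, -6), Add(P, Pow(Add(4, P), Rational(1, 2)))) = Mul(Mul(-6, P), Add(P, Pow(Add(4, P), Rational(1, 2)))) = Mul(-6, P, Add(P, Pow(Add(4, P), Rational(1, 2)))))
Add(Mul(-120, -115), Function('z')(Function('o')(-4))) = Add(Mul(-120, -115), Mul(-6, 2, Add(2, Pow(Add(4, 2), Rational(1, 2))))) = Add(13800, Mul(-6, 2, Add(2, Pow(6, Rational(1, 2))))) = Add(13800, Add(-24, Mul(-12, Pow(6, Rational(1, 2))))) = Add(13776, Mul(-12, Pow(6, Rational(1, 2))))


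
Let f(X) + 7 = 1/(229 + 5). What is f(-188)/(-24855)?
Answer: 1637/5816070 ≈ 0.00028146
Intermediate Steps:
f(X) = -1637/234 (f(X) = -7 + 1/(229 + 5) = -7 + 1/234 = -1637/234)
f(-188)/(-24855) = -1637/234/(-24855) = -1637/234*(-1/24855) = 1637/5816070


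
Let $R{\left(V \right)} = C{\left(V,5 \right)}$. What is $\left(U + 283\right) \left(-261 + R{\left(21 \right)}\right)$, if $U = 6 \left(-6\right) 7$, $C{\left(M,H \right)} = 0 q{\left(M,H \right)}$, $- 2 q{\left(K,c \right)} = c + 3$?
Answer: $-8091$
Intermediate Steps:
$q{\left(K,c \right)} = - \frac{3}{2} - \frac{c}{2}$ ($q{\left(K,c \right)} = - \frac{c + 3}{2} = - \frac{3 + c}{2} = - \frac{3}{2} - \frac{c}{2}$)
$C{\left(M,H \right)} = 0$ ($C{\left(M,H \right)} = 0 \left(- \frac{3}{2} - \frac{H}{2}\right) = 0$)
$R{\left(V \right)} = 0$
$U = -252$ ($U = \left(-36\right) 7 = -252$)
$\left(U + 283\right) \left(-261 + R{\left(21 \right)}\right) = \left(-252 + 283\right) \left(-261 + 0\right) = 31 \left(-261\right) = -8091$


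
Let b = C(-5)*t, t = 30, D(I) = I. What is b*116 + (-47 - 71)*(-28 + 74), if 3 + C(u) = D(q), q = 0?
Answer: -15868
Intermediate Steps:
C(u) = -3 (C(u) = -3 + 0 = -3)
b = -90 (b = -3*30 = -90)
b*116 + (-47 - 71)*(-28 + 74) = -90*116 + (-47 - 71)*(-28 + 74) = -10440 - 118*46 = -10440 - 5428 = -15868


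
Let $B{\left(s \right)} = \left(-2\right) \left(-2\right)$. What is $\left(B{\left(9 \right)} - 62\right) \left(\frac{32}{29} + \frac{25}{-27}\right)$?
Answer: $- \frac{278}{27} \approx -10.296$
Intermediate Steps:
$B{\left(s \right)} = 4$
$\left(B{\left(9 \right)} - 62\right) \left(\frac{32}{29} + \frac{25}{-27}\right) = \left(4 - 62\right) \left(\frac{32}{29} + \frac{25}{-27}\right) = - 58 \left(32 \cdot \frac{1}{29} + 25 \left(- \frac{1}{27}\right)\right) = - 58 \left(\frac{32}{29} - \frac{25}{27}\right) = \left(-58\right) \frac{139}{783} = - \frac{278}{27}$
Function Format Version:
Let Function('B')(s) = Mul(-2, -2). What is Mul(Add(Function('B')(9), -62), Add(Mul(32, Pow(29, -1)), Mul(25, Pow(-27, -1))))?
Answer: Rational(-278, 27) ≈ -10.296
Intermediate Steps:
Function('B')(s) = 4
Mul(Add(Function('B')(9), -62), Add(Mul(32, Pow(29, -1)), Mul(25, Pow(-27, -1)))) = Mul(Add(4, -62), Add(Mul(32, Pow(29, -1)), Mul(25, Pow(-27, -1)))) = Mul(-58, Add(Mul(32, Rational(1, 29)), Mul(25, Rational(-1, 27)))) = Mul(-58, Add(Rational(32, 29), Rational(-25, 27))) = Mul(-58, Rational(139, 783)) = Rational(-278, 27)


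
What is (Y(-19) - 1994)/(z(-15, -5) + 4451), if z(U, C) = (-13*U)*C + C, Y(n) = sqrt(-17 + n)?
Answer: -1994/3471 + 2*I/1157 ≈ -0.57447 + 0.0017286*I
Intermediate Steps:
z(U, C) = C - 13*C*U (z(U, C) = -13*C*U + C = C - 13*C*U)
(Y(-19) - 1994)/(z(-15, -5) + 4451) = (sqrt(-17 - 19) - 1994)/(-5*(1 - 13*(-15)) + 4451) = (sqrt(-36) - 1994)/(-5*(1 + 195) + 4451) = (6*I - 1994)/(-5*196 + 4451) = (-1994 + 6*I)/(-980 + 4451) = (-1994 + 6*I)/3471 = (-1994 + 6*I)*(1/3471) = -1994/3471 + 2*I/1157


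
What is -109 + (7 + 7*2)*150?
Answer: 3041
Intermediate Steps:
-109 + (7 + 7*2)*150 = -109 + (7 + 14)*150 = -109 + 21*150 = -109 + 3150 = 3041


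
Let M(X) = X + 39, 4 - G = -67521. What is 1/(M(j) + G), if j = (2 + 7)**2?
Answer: 1/67645 ≈ 1.4783e-5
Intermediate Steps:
G = 67525 (G = 4 - 1*(-67521) = 4 + 67521 = 67525)
j = 81 (j = 9**2 = 81)
M(X) = 39 + X
1/(M(j) + G) = 1/((39 + 81) + 67525) = 1/(120 + 67525) = 1/67645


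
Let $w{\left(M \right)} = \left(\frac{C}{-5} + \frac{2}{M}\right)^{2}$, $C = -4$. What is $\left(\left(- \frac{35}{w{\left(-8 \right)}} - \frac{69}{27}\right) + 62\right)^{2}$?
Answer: $\frac{3753400225}{1185921} \approx 3165.0$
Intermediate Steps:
$w{\left(M \right)} = \left(\frac{4}{5} + \frac{2}{M}\right)^{2}$ ($w{\left(M \right)} = \left(- \frac{4}{-5} + \frac{2}{M}\right)^{2} = \left(\left(-4\right) \left(- \frac{1}{5}\right) + \frac{2}{M}\right)^{2} = \left(\frac{4}{5} + \frac{2}{M}\right)^{2}$)
$\left(\left(- \frac{35}{w{\left(-8 \right)}} - \frac{69}{27}\right) + 62\right)^{2} = \left(\left(- \frac{35}{\frac{4}{25} \cdot \frac{1}{64} \left(5 + 2 \left(-8\right)\right)^{2}} - \frac{69}{27}\right) + 62\right)^{2} = \left(\left(- \frac{35}{\frac{4}{25} \cdot \frac{1}{64} \left(5 - 16\right)^{2}} - \frac{23}{9}\right) + 62\right)^{2} = \left(\left(- \frac{35}{\frac{4}{25} \cdot \frac{1}{64} \left(-11\right)^{2}} - \frac{23}{9}\right) + 62\right)^{2} = \left(\left(- \frac{35}{\frac{4}{25} \cdot \frac{1}{64} \cdot 121} - \frac{23}{9}\right) + 62\right)^{2} = \left(\left(- \frac{35}{\frac{121}{400}} - \frac{23}{9}\right) + 62\right)^{2} = \left(\left(\left(-35\right) \frac{400}{121} - \frac{23}{9}\right) + 62\right)^{2} = \left(\left(- \frac{14000}{121} - \frac{23}{9}\right) + 62\right)^{2} = \left(- \frac{128783}{1089} + 62\right)^{2} = \left(- \frac{61265}{1089}\right)^{2} = \frac{3753400225}{1185921}$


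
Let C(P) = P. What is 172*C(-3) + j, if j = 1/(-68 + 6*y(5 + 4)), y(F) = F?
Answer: -7225/14 ≈ -516.07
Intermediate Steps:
j = -1/14 (j = 1/(-68 + 6*(5 + 4)) = 1/(-68 + 6*9) = 1/(-68 + 54) = 1/(-14) = -1/14 ≈ -0.071429)
172*C(-3) + j = 172*(-3) - 1/14 = -516 - 1/14 = -7225/14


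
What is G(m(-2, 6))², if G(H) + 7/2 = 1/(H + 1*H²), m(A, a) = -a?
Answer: 2704/225 ≈ 12.018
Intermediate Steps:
G(H) = -7/2 + 1/(H + H²) (G(H) = -7/2 + 1/(H + 1*H²) = -7/2 + 1/(H + H²))
G(m(-2, 6))² = ((2 - (-7)*6 - 7*(-1*6)²)/(2*((-1*6))*(1 - 1*6)))² = ((½)*(2 - 7*(-6) - 7*(-6)²)/(-6*(1 - 6)))² = ((½)*(-⅙)*(2 + 42 - 7*36)/(-5))² = ((½)*(-⅙)*(-⅕)*(2 + 42 - 252))² = ((½)*(-⅙)*(-⅕)*(-208))² = (-52/15)² = 2704/225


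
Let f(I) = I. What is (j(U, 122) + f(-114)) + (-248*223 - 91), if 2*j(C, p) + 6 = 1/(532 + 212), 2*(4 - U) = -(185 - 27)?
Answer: -82601855/1488 ≈ -55512.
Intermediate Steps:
U = 83 (U = 4 - (-1)*(185 - 27)/2 = 4 - (-1)*158/2 = 4 - ½*(-158) = 4 + 79 = 83)
j(C, p) = -4463/1488 (j(C, p) = -3 + 1/(2*(532 + 212)) = -3 + (½)/744 = -3 + (½)*(1/744) = -3 + 1/1488 = -4463/1488)
(j(U, 122) + f(-114)) + (-248*223 - 91) = (-4463/1488 - 114) + (-248*223 - 91) = -174095/1488 + (-55304 - 91) = -174095/1488 - 55395 = -82601855/1488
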